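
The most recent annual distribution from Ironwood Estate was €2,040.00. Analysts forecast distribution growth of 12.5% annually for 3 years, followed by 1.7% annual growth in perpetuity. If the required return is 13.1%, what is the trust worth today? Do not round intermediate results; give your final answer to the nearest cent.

€23966.14

D_1 = 2295.00000
D_2 = 2581.87500
D_3 = 2904.60938
Terminal value at year 3: TV = D_3×(1+g_2)/(r−g_2) = 2953.98773/0.114 = 25912.17311
P_0 = D_1/(1+r)^1 + D_2/(1+r)^2 + D_3/(1+r)^3 + TV/(1+r)^3
    = 2029.17772 + 2018.41285 + 2007.70509 + 17910.84277 = 23966.13843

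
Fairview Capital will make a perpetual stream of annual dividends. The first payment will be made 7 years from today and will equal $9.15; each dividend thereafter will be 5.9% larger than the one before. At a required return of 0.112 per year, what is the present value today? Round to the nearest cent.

Value at end of year 6: C₁ / (r − g) = $9.15 / (0.112 − 0.059) = $172.6415
Discount to today: PV = $172.6415 / (1 + 0.112)^6 = $172.6415 / 1.890727 = $91.31

$91.31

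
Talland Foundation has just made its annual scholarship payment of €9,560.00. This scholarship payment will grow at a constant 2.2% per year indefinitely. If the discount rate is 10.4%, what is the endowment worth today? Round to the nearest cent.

D₁ = D₀ × (1 + g) = €9,560.00 × 1.022 = €9,770.3200
Growing perpetuity: P = D₁ / (r − g) = €9,770.3200 / (0.104 − 0.022) = €119,150.24

€119150.24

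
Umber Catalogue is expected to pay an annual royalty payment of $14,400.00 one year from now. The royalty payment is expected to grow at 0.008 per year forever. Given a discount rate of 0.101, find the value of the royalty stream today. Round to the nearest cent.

$154838.71

Growing perpetuity: P = D₁ / (r − g) = $14,400.0000 / (0.101 − 0.008) = $154,838.71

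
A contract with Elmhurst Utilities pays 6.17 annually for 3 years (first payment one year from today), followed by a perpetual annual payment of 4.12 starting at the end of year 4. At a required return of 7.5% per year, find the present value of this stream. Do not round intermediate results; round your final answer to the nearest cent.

60.26

PV of 3-year annuity: 6.17 × [1 − (1+0.075)^−3] / 0.075 = 16.04524
Perpetuity value at year 3: 4.12 / 0.075 = 54.93333
PV of perpetuity: 54.93333 / (1+0.075)^3 = 44.21917
Total PV = 16.04524 + 44.21917 = 60.26441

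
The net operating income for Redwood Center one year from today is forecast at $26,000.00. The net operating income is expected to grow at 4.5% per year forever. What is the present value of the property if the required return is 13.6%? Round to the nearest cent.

$285714.29

Growing perpetuity: P = D₁ / (r − g) = $26,000.0000 / (0.136 − 0.045) = $285,714.29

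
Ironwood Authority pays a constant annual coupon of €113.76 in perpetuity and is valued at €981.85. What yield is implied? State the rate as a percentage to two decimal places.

P = C/r ⇒ r = C/P = €113.76/€981.85 = 0.115863

11.59%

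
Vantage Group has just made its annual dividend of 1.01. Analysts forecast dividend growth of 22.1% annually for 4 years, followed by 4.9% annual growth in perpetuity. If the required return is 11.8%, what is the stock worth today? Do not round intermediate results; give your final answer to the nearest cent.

26.90

D_1 = 1.23321
D_2 = 1.50575
D_3 = 1.83852
D_4 = 2.24483
Terminal value at year 4: TV = D_4×(1+g_2)/(r−g_2) = 2.35483/0.069 = 34.12797
P_0 = D_1/(1+r)^1 + D_2/(1+r)^2 + D_3/(1+r)^3 + D_4/(1+r)^4 + TV/(1+r)^4
    = 1.10305 + 1.20467 + 1.31566 + 1.43687 + 21.84456 = 26.90480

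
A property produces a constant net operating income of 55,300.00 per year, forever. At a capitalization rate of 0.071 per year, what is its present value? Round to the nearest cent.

Level perpetuity: PV = C / r = 55,300.00 / 0.071 = 778,873.24

778873.24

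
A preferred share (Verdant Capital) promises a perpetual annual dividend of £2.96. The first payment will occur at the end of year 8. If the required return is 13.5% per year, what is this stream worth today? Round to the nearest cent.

£9.04

Value at end of year 7: C / r = £2.96 / 0.135 = £21.9259
Discount to today: PV = £21.9259 / (1 + 0.135)^7 = £21.9259 / 2.426448 = £9.04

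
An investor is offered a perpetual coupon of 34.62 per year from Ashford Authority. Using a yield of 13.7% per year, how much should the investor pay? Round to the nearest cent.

Level perpetuity: PV = C / r = 34.62 / 0.137 = 252.70

252.70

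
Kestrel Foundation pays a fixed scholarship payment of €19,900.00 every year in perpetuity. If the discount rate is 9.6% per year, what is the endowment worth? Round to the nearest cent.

Level perpetuity: PV = C / r = €19,900.00 / 0.096 = €207,291.67

€207291.67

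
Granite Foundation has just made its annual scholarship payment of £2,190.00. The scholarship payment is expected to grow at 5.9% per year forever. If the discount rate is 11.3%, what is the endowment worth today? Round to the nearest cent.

D₁ = D₀ × (1 + g) = £2,190.00 × 1.059 = £2,319.2100
Growing perpetuity: P = D₁ / (r − g) = £2,319.2100 / (0.113 − 0.059) = £42,948.33

£42948.33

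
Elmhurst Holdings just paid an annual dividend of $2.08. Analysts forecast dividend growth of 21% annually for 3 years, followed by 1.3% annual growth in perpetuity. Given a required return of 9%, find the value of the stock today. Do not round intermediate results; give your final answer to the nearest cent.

$45.15

D_1 = 2.51680
D_2 = 3.04533
D_3 = 3.68485
Terminal value at year 3: TV = D_3×(1+g_2)/(r−g_2) = 3.73275/0.077 = 48.47727
P_0 = D_1/(1+r)^1 + D_2/(1+r)^2 + D_3/(1+r)^3 + TV/(1+r)^3
    = 2.30899 + 2.56319 + 2.84538 + 37.43335 = 45.15091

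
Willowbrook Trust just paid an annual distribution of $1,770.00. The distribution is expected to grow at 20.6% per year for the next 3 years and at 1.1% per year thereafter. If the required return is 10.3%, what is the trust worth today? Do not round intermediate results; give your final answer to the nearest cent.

D_1 = 2134.62000
D_2 = 2574.35172
D_3 = 3104.66817
Terminal value at year 3: TV = D_3×(1+g_2)/(r−g_2) = 3138.81952/0.092 = 34117.60352
P_0 = D_1/(1+r)^1 + D_2/(1+r)^2 + D_3/(1+r)^3 + TV/(1+r)^3
    = 1935.28558 + 2116.00582 + 2313.60201 + 25424.47423 = 31789.36764

$31789.37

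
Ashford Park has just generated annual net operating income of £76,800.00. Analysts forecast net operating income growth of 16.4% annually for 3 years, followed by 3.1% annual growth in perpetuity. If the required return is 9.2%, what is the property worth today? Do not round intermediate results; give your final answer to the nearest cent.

D_1 = 89395.20000
D_2 = 104056.01280
D_3 = 121121.19890
Terminal value at year 3: TV = D_3×(1+g_2)/(r−g_2) = 124875.95607/0.061 = 2047146.82074
P_0 = D_1/(1+r)^1 + D_2/(1+r)^2 + D_3/(1+r)^3 + TV/(1+r)^3
    = 81863.73626 + 87261.34525 + 93014.84054 + 1572103.28846 = 1834243.21051

£1834243.21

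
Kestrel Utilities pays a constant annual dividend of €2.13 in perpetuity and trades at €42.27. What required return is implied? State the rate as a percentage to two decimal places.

P = C/r ⇒ r = C/P = €2.13/€42.27 = 0.050390

5.04%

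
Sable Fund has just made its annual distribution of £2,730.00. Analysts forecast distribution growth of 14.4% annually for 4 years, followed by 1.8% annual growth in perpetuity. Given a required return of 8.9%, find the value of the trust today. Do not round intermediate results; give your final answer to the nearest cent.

£60040.15

D_1 = 3123.12000
D_2 = 3572.84928
D_3 = 4087.33958
D_4 = 4675.91648
Terminal value at year 4: TV = D_4×(1+g_2)/(r−g_2) = 4760.08297/0.071 = 67043.42214
P_0 = D_1/(1+r)^1 + D_2/(1+r)^2 + D_3/(1+r)^3 + D_4/(1+r)^4 + TV/(1+r)^4
    = 2867.87879 + 3012.72115 + 3164.87878 + 3324.72115 + 47669.94547 = 60040.14534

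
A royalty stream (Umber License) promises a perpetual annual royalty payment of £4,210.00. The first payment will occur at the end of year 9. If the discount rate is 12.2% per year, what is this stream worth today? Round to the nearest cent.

Value at end of year 8: C / r = £4,210.00 / 0.122 = £34,508.1967
Discount to today: PV = £34,508.1967 / (1 + 0.122)^8 = £34,508.1967 / 2.511556 = £13,739.77

£13739.77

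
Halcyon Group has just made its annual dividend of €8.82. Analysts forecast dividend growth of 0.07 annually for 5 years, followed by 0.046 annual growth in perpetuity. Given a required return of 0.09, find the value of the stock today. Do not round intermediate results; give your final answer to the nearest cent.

€232.86

D_1 = 9.43740
D_2 = 10.09802
D_3 = 10.80488
D_4 = 11.56122
D_5 = 12.37051
Terminal value at year 5: TV = D_5×(1+g_2)/(r−g_2) = 12.93955/0.044 = 294.08067
P_0 = D_1/(1+r)^1 + D_2/(1+r)^2 + D_3/(1+r)^3 + D_4/(1+r)^4 + D_5/(1+r)^5 + TV/(1+r)^5
    = 8.65817 + 8.49930 + 8.34335 + 8.19026 + 8.03998 + 191.13226 = 232.86331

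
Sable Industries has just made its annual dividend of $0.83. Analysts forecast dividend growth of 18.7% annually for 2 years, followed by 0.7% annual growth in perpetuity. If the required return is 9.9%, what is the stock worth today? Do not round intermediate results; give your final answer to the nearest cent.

$12.46

D_1 = 0.98521
D_2 = 1.16944
Terminal value at year 2: TV = D_2×(1+g_2)/(r−g_2) = 1.17763/0.092 = 12.80033
P_0 = D_1/(1+r)^1 + D_2/(1+r)^2 + TV/(1+r)^2
    = 0.89646 + 0.96824 + 10.59805 = 12.46275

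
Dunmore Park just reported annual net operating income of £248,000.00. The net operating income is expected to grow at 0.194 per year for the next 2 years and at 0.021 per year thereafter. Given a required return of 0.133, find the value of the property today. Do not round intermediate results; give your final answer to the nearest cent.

D_1 = 296112.00000
D_2 = 353557.72800
Terminal value at year 2: TV = D_2×(1+g_2)/(r−g_2) = 360982.44029/0.112 = 3223057.50257
P_0 = D_1/(1+r)^1 + D_2/(1+r)^2 + TV/(1+r)^2
    = 261352.16240 + 275423.19674 + 2510777.53457 = 3047552.89371

£3047552.89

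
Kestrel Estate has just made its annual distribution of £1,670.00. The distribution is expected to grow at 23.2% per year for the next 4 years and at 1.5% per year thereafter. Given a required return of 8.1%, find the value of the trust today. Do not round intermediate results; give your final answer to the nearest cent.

D_1 = 2057.44000
D_2 = 2534.76608
D_3 = 3122.83181
D_4 = 3847.32879
Terminal value at year 4: TV = D_4×(1+g_2)/(r−g_2) = 3905.03872/0.066 = 59167.25337
P_0 = D_1/(1+r)^1 + D_2/(1+r)^2 + D_3/(1+r)^3 + D_4/(1+r)^4 + TV/(1+r)^4
    = 1903.27475 + 2169.13459 + 2472.13118 + 2817.45201 + 43328.99675 = 52690.98927

£52690.99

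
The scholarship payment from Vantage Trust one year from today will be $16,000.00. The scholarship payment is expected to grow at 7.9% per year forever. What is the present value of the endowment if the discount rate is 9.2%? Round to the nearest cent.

$1230769.23

Growing perpetuity: P = D₁ / (r − g) = $16,000.0000 / (0.092 − 0.079) = $1,230,769.23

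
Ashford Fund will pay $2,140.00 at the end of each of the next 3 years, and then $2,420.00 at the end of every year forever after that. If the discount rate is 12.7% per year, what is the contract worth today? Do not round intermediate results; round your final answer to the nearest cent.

PV of 3-year annuity: $2,140.00 × [1 − (1+0.127)^−3] / 0.127 = 5078.71759
Perpetuity value at year 3: $2,420.00 / 0.127 = 19055.11811
PV of perpetuity: 19055.11811 / (1+0.127)^3 = 13311.89541
Total PV = 5078.71759 + 13311.89541 = 18390.61300

$18390.61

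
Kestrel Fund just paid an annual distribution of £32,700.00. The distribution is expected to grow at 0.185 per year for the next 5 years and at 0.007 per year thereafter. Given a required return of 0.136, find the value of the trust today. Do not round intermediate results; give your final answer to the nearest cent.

D_1 = 38749.50000
D_2 = 45918.15750
D_3 = 54413.01664
D_4 = 64479.42472
D_5 = 76408.11829
Terminal value at year 5: TV = D_5×(1+g_2)/(r−g_2) = 76942.97512/0.129 = 596457.17144
P_0 = D_1/(1+r)^1 + D_2/(1+r)^2 + D_3/(1+r)^3 + D_4/(1+r)^4 + D_5/(1+r)^5 + TV/(1+r)^5
    = 34110.47535 + 35581.78987 + 37116.56778 + 38717.54649 + 40387.58151 + 315273.60140 = 501187.56240

£501187.56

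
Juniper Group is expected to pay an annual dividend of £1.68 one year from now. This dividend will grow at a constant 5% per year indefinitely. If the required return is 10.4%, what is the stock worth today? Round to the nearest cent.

£31.11

Growing perpetuity: P = D₁ / (r − g) = £1.6800 / (0.104 − 0.05) = £31.11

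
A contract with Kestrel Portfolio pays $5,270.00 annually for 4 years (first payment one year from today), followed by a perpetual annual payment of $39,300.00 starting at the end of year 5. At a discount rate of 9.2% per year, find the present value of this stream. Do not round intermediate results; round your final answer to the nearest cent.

$317408.49

PV of 4-year annuity: $5,270.00 × [1 − (1+0.092)^−4] / 0.092 = 16998.64143
Perpetuity value at year 4: $39,300.00 / 0.092 = 427173.91304
PV of perpetuity: 427173.91304 / (1+0.092)^4 = 300409.85077
Total PV = 16998.64143 + 300409.85077 = 317408.49220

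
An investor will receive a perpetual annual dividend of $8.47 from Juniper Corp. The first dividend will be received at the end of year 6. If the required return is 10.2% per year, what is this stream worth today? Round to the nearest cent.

$51.09

Value at end of year 5: C / r = $8.47 / 0.102 = $83.0392
Discount to today: PV = $83.0392 / (1 + 0.102)^5 = $83.0392 / 1.625204 = $51.09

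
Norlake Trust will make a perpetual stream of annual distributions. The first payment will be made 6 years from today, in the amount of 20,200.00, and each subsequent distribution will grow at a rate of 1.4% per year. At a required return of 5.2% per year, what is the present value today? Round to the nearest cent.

Value at end of year 5: C₁ / (r − g) = 20,200.00 / (0.052 − 0.014) = 531,578.9474
Discount to today: PV = 531,578.9474 / (1 + 0.052)^5 = 531,578.9474 / 1.288483 = 412,561.86

412561.86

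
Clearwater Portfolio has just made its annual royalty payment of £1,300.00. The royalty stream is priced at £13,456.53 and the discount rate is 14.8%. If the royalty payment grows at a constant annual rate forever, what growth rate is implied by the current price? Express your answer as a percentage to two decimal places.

P = D₀(1+g)/(r−g) ⇒ P(r−g) = D₀(1+g) ⇒ g(P+D₀) = P·r − D₀
g = (P·r − D₀)/(P + D₀) = (£13,456.53×0.148 − £1,300.00) / (£13,456.53 + £1,300.00) = 0.046865

4.69%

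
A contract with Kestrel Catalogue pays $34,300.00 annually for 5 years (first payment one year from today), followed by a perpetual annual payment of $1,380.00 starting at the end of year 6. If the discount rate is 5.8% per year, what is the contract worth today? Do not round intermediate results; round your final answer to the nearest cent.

$163221.87

PV of 5-year annuity: $34,300.00 × [1 − (1+0.058)^−5] / 0.058 = 145273.59430
Perpetuity value at year 5: $1,380.00 / 0.058 = 23793.10345
PV of perpetuity: 23793.10345 / (1+0.058)^5 = 17948.27662
Total PV = 145273.59430 + 17948.27662 = 163221.87092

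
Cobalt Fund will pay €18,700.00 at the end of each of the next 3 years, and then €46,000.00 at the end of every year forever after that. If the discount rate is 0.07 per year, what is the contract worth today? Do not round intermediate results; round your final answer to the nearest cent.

€585499.03

PV of 3-year annuity: €18,700.00 × [1 − (1+0.07)^−3] / 0.07 = 49074.71003
Perpetuity value at year 3: €46,000.00 / 0.07 = 657142.85714
PV of perpetuity: 657142.85714 / (1+0.07)^3 = 536424.31910
Total PV = 49074.71003 + 536424.31910 = 585499.02913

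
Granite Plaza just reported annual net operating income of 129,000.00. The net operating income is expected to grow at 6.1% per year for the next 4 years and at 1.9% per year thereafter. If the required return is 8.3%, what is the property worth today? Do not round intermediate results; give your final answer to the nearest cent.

2382367.69

D_1 = 136869.00000
D_2 = 145218.00900
D_3 = 154076.30755
D_4 = 163474.96231
Terminal value at year 4: TV = D_4×(1+g_2)/(r−g_2) = 166580.98659/0.064 = 2602827.91552
P_0 = D_1/(1+r)^1 + D_2/(1+r)^2 + D_3/(1+r)^3 + D_4/(1+r)^4 + TV/(1+r)^4
    = 126379.50139 + 123812.23543 + 121297.12077 + 118833.09800 + 1892045.73221 = 2382367.68779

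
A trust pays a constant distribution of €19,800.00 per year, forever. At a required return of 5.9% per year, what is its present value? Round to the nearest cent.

€335593.22

Level perpetuity: PV = C / r = €19,800.00 / 0.059 = €335,593.22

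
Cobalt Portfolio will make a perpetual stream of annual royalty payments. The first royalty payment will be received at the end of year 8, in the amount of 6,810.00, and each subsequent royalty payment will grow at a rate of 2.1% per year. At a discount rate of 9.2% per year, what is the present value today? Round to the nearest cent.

51800.06

Value at end of year 7: C₁ / (r − g) = 6,810.00 / (0.092 − 0.021) = 95,915.4930
Discount to today: PV = 95,915.4930 / (1 + 0.092)^7 = 95,915.4930 / 1.851648 = 51,800.06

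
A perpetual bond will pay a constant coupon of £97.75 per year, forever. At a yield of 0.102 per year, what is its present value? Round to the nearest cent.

£958.33

Level perpetuity: PV = C / r = £97.75 / 0.102 = £958.33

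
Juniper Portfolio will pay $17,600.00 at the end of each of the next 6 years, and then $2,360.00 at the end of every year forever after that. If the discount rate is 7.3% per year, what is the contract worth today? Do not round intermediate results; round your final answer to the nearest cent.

$104302.92

PV of 6-year annuity: $17,600.00 × [1 − (1+0.073)^−6] / 0.073 = 83119.75846
Perpetuity value at year 6: $2,360.00 / 0.073 = 32328.76712
PV of perpetuity: 32328.76712 / (1+0.073)^6 = 21183.16315
Total PV = 83119.75846 + 21183.16315 = 104302.92161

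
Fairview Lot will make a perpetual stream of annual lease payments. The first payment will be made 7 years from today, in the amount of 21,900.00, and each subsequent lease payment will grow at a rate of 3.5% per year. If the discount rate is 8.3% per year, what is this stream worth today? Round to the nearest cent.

282769.22

Value at end of year 6: C₁ / (r − g) = 21,900.00 / (0.083 − 0.035) = 456,250.0000
Discount to today: PV = 456,250.0000 / (1 + 0.083)^6 = 456,250.0000 / 1.613507 = 282,769.22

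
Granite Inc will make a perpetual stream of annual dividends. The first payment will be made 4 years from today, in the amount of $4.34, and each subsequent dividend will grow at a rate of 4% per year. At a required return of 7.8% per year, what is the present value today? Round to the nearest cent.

Value at end of year 3: C₁ / (r − g) = $4.34 / (0.078 − 0.04) = $114.2105
Discount to today: PV = $114.2105 / (1 + 0.078)^3 = $114.2105 / 1.252727 = $91.17

$91.17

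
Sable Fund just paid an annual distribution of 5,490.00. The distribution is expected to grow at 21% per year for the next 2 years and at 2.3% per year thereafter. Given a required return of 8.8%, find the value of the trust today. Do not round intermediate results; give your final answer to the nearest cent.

119763.82

D_1 = 6642.90000
D_2 = 8037.90900
Terminal value at year 2: TV = D_2×(1+g_2)/(r−g_2) = 8222.78091/0.065 = 126504.32165
P_0 = D_1/(1+r)^1 + D_2/(1+r)^2 + TV/(1+r)^2
    = 6105.60662 + 6790.24265 + 106867.97284 = 119763.82212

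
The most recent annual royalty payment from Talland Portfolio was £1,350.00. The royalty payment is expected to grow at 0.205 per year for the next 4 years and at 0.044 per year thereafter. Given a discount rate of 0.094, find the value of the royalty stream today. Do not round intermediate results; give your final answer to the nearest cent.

£48405.89

D_1 = 1626.75000
D_2 = 1960.23375
D_3 = 2362.08167
D_4 = 2846.30841
Terminal value at year 4: TV = D_4×(1+g_2)/(r−g_2) = 2971.54598/0.05 = 59430.91962
P_0 = D_1/(1+r)^1 + D_2/(1+r)^2 + D_3/(1+r)^3 + D_4/(1+r)^4 + TV/(1+r)^4
    = 1486.97441 + 1637.84658 + 1804.02663 + 1987.06772 + 41489.97398 = 48405.88931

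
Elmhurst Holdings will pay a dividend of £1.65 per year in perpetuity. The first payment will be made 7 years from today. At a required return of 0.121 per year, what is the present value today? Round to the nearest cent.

£6.87

Value at end of year 6: C / r = £1.65 / 0.121 = £13.6364
Discount to today: PV = £13.6364 / (1 + 0.121)^6 = £13.6364 / 1.984420 = £6.87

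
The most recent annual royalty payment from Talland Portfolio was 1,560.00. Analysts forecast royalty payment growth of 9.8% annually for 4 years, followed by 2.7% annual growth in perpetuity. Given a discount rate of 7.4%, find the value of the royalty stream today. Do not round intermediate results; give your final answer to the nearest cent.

43834.74

D_1 = 1712.88000
D_2 = 1880.74224
D_3 = 2065.05498
D_4 = 2267.43037
Terminal value at year 4: TV = D_4×(1+g_2)/(r−g_2) = 2328.65099/0.047 = 49545.76569
P_0 = D_1/(1+r)^1 + D_2/(1+r)^2 + D_3/(1+r)^3 + D_4/(1+r)^4 + TV/(1+r)^4
    = 1594.86034 + 1630.49967 + 1666.93542 + 1704.18537 + 37238.26336 = 43834.74416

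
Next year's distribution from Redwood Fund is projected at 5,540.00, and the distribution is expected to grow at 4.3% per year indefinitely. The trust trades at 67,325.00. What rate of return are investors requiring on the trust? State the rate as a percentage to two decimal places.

P = D₁/(r − g) ⇒ r = D₁/P + g = 5,540.0000/67,325.00 + 0.043 = 0.082287 + 0.043 = 0.125287

12.53%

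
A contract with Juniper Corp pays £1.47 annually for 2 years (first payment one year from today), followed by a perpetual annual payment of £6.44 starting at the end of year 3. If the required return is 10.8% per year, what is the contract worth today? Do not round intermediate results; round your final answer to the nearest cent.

PV of 2-year annuity: £1.47 × [1 − (1+0.108)^−2] / 0.108 = 2.52411
Perpetuity value at year 2: £6.44 / 0.108 = 59.62963
PV of perpetuity: 59.62963 / (1+0.108)^2 = 48.57162
Total PV = 2.52411 + 48.57162 = 51.09573

£51.10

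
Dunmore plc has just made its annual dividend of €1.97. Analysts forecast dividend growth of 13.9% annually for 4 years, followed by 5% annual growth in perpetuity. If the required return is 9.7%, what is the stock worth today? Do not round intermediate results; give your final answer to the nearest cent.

€59.81

D_1 = 2.24383
D_2 = 2.55572
D_3 = 2.91097
D_4 = 3.31559
Terminal value at year 4: TV = D_4×(1+g_2)/(r−g_2) = 3.48137/0.047 = 74.07174
P_0 = D_1/(1+r)^1 + D_2/(1+r)^2 + D_3/(1+r)^3 + D_4/(1+r)^4 + TV/(1+r)^4
    = 2.04542 + 2.12374 + 2.20505 + 2.28947 + 51.14769 = 59.81137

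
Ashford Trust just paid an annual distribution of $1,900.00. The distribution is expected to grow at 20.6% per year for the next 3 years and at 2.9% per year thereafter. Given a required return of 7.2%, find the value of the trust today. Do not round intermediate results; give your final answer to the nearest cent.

$71985.28

D_1 = 2291.40000
D_2 = 2763.42840
D_3 = 3332.69465
Terminal value at year 3: TV = D_3×(1+g_2)/(r−g_2) = 3429.34280/0.043 = 79752.15803
P_0 = D_1/(1+r)^1 + D_2/(1+r)^2 + D_3/(1+r)^3 + TV/(1+r)^3
    = 2137.50000 + 2404.68750 + 2705.27344 + 64737.82249 = 71985.28343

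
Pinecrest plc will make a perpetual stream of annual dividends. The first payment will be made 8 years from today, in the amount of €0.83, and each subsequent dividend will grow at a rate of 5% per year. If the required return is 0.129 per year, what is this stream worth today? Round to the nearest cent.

Value at end of year 7: C₁ / (r − g) = €0.83 / (0.129 − 0.05) = €10.5063
Discount to today: PV = €10.5063 / (1 + 0.129)^7 = €10.5063 / 2.338070 = €4.49

€4.49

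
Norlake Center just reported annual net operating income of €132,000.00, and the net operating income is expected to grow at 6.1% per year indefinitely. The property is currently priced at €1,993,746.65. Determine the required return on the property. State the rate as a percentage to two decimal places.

13.12%

D₁ = €132,000.00 × 1.061 = €140,052.0000
P = D₁/(r − g) ⇒ r = D₁/P + g = €140,052.0000/€1,993,746.65 + 0.061 = 0.070246 + 0.061 = 0.131246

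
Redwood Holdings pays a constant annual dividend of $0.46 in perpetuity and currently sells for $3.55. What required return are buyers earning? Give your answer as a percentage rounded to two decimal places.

12.96%

P = C/r ⇒ r = C/P = $0.46/$3.55 = 0.129577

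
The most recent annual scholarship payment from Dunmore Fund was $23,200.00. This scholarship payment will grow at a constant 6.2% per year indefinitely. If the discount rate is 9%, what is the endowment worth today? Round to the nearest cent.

D₁ = D₀ × (1 + g) = $23,200.00 × 1.062 = $24,638.4000
Growing perpetuity: P = D₁ / (r − g) = $24,638.4000 / (0.09 − 0.062) = $879,942.86

$879942.86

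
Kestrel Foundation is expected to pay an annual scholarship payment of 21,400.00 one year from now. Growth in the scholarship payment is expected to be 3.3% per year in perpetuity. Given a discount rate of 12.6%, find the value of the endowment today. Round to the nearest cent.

Growing perpetuity: P = D₁ / (r − g) = 21,400.0000 / (0.126 − 0.033) = 230,107.53

230107.53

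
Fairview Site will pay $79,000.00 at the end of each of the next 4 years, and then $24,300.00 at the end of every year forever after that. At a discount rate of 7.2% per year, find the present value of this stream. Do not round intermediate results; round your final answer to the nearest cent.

$521946.97

PV of 4-year annuity: $79,000.00 × [1 − (1+0.072)^−4] / 0.072 = 266385.94053
Perpetuity value at year 4: $24,300.00 / 0.072 = 337500.00000
PV of perpetuity: 337500.00000 / (1+0.072)^4 = 255561.03348
Total PV = 266385.94053 + 255561.03348 = 521946.97401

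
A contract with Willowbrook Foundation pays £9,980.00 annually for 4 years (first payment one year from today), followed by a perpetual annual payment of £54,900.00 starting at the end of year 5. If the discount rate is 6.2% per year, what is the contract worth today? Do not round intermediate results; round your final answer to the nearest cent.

£730541.53

PV of 4-year annuity: £9,980.00 × [1 − (1+0.062)^−4] / 0.062 = 34423.96728
Perpetuity value at year 4: £54,900.00 / 0.062 = 885483.87097
PV of perpetuity: 885483.87097 / (1+0.062)^4 = 696117.55795
Total PV = 34423.96728 + 696117.55795 = 730541.52524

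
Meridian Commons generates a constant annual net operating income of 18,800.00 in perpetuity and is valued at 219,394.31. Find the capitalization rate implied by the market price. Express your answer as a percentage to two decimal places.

8.57%

P = C/r ⇒ r = C/P = 18,800.00/219,394.31 = 0.085690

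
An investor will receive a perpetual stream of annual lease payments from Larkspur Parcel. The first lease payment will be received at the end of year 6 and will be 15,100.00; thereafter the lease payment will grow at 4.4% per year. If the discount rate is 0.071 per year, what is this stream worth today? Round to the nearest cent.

396886.05

Value at end of year 5: C₁ / (r − g) = 15,100.00 / (0.071 − 0.044) = 559,259.2593
Discount to today: PV = 559,259.2593 / (1 + 0.071)^5 = 559,259.2593 / 1.409118 = 396,886.05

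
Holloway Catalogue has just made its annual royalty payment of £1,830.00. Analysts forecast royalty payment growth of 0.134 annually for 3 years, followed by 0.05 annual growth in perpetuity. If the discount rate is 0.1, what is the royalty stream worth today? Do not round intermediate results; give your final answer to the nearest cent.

£47941.22

D_1 = 2075.22000
D_2 = 2353.29948
D_3 = 2668.64161
Terminal value at year 3: TV = D_3×(1+g_2)/(r−g_2) = 2802.07369/0.05 = 56041.47382
P_0 = D_1/(1+r)^1 + D_2/(1+r)^2 + D_3/(1+r)^3 + TV/(1+r)^3
    = 1886.56364 + 1944.87560 + 2004.98994 + 42104.78874 = 47941.21792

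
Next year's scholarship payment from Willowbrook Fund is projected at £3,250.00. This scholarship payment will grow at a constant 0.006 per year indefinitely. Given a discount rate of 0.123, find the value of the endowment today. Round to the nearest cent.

£27777.78

Growing perpetuity: P = D₁ / (r − g) = £3,250.0000 / (0.123 − 0.006) = £27,777.78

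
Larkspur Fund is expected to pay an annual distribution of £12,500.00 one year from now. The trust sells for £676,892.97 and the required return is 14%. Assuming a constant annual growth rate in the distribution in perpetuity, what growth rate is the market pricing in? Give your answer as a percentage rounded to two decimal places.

P = D₁/(r−g) ⇒ g = r − D₁/P = 0.14 − £12,500.00/£676,892.97 = 0.121533

12.15%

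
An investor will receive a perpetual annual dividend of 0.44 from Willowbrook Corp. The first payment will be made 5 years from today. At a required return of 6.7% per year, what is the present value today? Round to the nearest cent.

Value at end of year 4: C / r = 0.44 / 0.067 = 6.5672
Discount to today: PV = 6.5672 / (1 + 0.067)^4 = 6.5672 / 1.296157 = 5.07

5.07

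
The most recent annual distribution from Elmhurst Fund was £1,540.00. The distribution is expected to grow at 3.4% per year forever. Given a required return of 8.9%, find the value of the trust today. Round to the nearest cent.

D₁ = D₀ × (1 + g) = £1,540.00 × 1.034 = £1,592.3600
Growing perpetuity: P = D₁ / (r − g) = £1,592.3600 / (0.089 − 0.034) = £28,952.00

£28952.00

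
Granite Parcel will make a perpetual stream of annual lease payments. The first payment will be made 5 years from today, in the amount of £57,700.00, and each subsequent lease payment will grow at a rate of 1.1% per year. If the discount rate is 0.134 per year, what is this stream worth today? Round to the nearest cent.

Value at end of year 4: C₁ / (r − g) = £57,700.00 / (0.134 − 0.011) = £469,105.6911
Discount to today: PV = £469,105.6911 / (1 + 0.134)^4 = £469,105.6911 / 1.653683 = £283,673.31

£283673.31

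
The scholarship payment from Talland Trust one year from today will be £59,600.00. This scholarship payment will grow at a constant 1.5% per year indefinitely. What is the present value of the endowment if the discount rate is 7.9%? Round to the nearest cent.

£931250.00

Growing perpetuity: P = D₁ / (r − g) = £59,600.0000 / (0.079 − 0.015) = £931,250.00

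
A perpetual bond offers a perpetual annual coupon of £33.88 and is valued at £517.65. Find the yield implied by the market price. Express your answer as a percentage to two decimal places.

6.54%

P = C/r ⇒ r = C/P = £33.88/£517.65 = 0.065450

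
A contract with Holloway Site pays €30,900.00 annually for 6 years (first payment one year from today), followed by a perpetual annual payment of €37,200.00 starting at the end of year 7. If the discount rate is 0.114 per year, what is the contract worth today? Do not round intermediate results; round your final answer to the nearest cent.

€299967.72

PV of 6-year annuity: €30,900.00 × [1 − (1+0.114)^−6] / 0.114 = 129230.99815
Perpetuity value at year 6: €37,200.00 / 0.114 = 326315.78947
PV of perpetuity: 326315.78947 / (1+0.114)^6 = 170736.72374
Total PV = 129230.99815 + 170736.72374 = 299967.72189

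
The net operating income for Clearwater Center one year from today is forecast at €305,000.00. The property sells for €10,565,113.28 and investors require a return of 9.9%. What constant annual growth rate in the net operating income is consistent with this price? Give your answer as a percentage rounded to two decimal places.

P = D₁/(r−g) ⇒ g = r − D₁/P = 0.099 − €305,000.00/€10,565,113.28 = 0.070131

7.01%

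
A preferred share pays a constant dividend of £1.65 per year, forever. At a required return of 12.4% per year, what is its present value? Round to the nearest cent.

Level perpetuity: PV = C / r = £1.65 / 0.124 = £13.31

£13.31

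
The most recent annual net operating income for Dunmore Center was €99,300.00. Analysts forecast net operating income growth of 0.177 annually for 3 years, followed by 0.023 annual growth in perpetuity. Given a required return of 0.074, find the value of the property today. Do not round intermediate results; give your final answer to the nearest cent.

D_1 = 116876.10000
D_2 = 137563.16970
D_3 = 161911.85074
Terminal value at year 3: TV = D_3×(1+g_2)/(r−g_2) = 165635.82330/0.051 = 3247761.24125
P_0 = D_1/(1+r)^1 + D_2/(1+r)^2 + D_3/(1+r)^3 + TV/(1+r)^3
    = 108823.18436 + 119259.67224 + 130697.05236 + 2621629.10901 = 2980409.01797

€2980409.02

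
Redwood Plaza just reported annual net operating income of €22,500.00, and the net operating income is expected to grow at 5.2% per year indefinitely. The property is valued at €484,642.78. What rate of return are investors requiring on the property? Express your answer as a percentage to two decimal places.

10.08%

D₁ = €22,500.00 × 1.052 = €23,670.0000
P = D₁/(r − g) ⇒ r = D₁/P + g = €23,670.0000/€484,642.78 + 0.052 = 0.048840 + 0.052 = 0.100840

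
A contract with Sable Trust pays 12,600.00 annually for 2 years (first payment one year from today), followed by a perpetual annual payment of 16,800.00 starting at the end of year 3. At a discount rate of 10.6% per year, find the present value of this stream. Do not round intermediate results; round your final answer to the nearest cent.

PV of 2-year annuity: 12,600.00 × [1 − (1+0.106)^−2] / 0.106 = 21692.95214
Perpetuity value at year 2: 16,800.00 / 0.106 = 158490.56604
PV of perpetuity: 158490.56604 / (1+0.106)^2 = 129566.62986
Total PV = 21692.95214 + 129566.62986 = 151259.58199

151259.58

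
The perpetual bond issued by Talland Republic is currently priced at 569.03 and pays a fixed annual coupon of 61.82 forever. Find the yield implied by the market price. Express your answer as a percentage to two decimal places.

P = C/r ⇒ r = C/P = 61.82/569.03 = 0.108641

10.86%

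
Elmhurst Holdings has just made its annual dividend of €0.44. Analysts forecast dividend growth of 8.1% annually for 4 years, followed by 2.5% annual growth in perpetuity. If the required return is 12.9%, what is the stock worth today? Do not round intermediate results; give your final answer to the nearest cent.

D_1 = 0.47564
D_2 = 0.51417
D_3 = 0.55581
D_4 = 0.60084
Terminal value at year 4: TV = D_4×(1+g_2)/(r−g_2) = 0.61586/0.104 = 5.92169
P_0 = D_1/(1+r)^1 + D_2/(1+r)^2 + D_3/(1+r)^3 + D_4/(1+r)^4 + TV/(1+r)^4
    = 0.42129 + 0.40338 + 0.38623 + 0.36981 + 3.64477 = 5.22549

€5.23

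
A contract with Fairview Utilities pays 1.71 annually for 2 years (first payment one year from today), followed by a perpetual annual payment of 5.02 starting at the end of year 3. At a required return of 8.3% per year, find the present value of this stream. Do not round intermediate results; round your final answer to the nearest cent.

54.60

PV of 2-year annuity: 1.71 × [1 − (1+0.083)^−2] / 0.083 = 3.03689
Perpetuity value at year 2: 5.02 / 0.083 = 60.48193
PV of perpetuity: 60.48193 / (1+0.083)^2 = 51.56663
Total PV = 3.03689 + 51.56663 = 54.60351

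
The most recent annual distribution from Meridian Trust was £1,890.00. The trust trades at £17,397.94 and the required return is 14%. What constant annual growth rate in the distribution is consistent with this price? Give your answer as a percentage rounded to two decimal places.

2.83%

P = D₀(1+g)/(r−g) ⇒ P(r−g) = D₀(1+g) ⇒ g(P+D₀) = P·r − D₀
g = (P·r − D₀)/(P + D₀) = (£17,397.94×0.14 − £1,890.00) / (£17,397.94 + £1,890.00) = 0.028293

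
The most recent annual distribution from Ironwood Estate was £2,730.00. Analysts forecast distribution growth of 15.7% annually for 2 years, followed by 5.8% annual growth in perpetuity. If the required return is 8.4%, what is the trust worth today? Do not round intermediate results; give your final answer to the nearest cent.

£132580.03

D_1 = 3158.61000
D_2 = 3654.51177
Terminal value at year 2: TV = D_2×(1+g_2)/(r−g_2) = 3866.47345/0.026 = 148710.51741
P_0 = D_1/(1+r)^1 + D_2/(1+r)^2 + TV/(1+r)^2
    = 2913.84686 + 3110.07456 + 126556.11087 = 132580.03229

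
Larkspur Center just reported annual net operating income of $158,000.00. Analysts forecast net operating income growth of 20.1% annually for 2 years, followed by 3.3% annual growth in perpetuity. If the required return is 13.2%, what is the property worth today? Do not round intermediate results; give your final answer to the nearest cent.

D_1 = 189758.00000
D_2 = 227899.35800
Terminal value at year 2: TV = D_2×(1+g_2)/(r−g_2) = 235420.03681/0.099 = 2377980.16984
P_0 = D_1/(1+r)^1 + D_2/(1+r)^2 + TV/(1+r)^2
    = 167630.74205 + 177848.51696 + 1855732.50527 = 2201211.76429

$2201211.76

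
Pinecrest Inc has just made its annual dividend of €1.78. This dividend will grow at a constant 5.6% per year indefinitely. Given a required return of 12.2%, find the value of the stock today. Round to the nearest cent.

€28.48

D₁ = D₀ × (1 + g) = €1.78 × 1.056 = €1.8797
Growing perpetuity: P = D₁ / (r − g) = €1.8797 / (0.122 − 0.056) = €28.48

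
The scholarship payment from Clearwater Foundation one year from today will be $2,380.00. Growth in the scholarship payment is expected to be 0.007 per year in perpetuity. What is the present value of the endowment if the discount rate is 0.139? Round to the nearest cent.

$18030.30

Growing perpetuity: P = D₁ / (r − g) = $2,380.0000 / (0.139 − 0.007) = $18,030.30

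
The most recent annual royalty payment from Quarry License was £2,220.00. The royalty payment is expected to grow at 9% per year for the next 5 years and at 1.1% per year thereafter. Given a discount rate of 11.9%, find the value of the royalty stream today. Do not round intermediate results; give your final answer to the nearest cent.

D_1 = 2419.80000
D_2 = 2637.58200
D_3 = 2874.96438
D_4 = 3133.71117
D_5 = 3415.74518
Terminal value at year 5: TV = D_5×(1+g_2)/(r−g_2) = 3453.31838/0.108 = 31975.17016
P_0 = D_1/(1+r)^1 + D_2/(1+r)^2 + D_3/(1+r)^3 + D_4/(1+r)^4 + D_5/(1+r)^5 + TV/(1+r)^5
    = 2162.46649 + 2106.42401 + 2051.83394 + 1998.65862 + 1946.86139 + 18224.78576 = 28491.03020

£28491.03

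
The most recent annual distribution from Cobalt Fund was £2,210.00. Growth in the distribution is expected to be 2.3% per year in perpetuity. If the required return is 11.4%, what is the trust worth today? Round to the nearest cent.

D₁ = D₀ × (1 + g) = £2,210.00 × 1.023 = £2,260.8300
Growing perpetuity: P = D₁ / (r − g) = £2,260.8300 / (0.114 − 0.023) = £24,844.29

£24844.29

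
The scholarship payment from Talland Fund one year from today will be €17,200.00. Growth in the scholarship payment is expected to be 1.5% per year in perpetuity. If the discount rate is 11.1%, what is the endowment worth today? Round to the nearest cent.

Growing perpetuity: P = D₁ / (r − g) = €17,200.0000 / (0.111 − 0.015) = €179,166.67

€179166.67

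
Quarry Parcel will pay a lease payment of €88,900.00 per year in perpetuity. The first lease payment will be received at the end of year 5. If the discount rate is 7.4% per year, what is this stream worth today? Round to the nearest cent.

Value at end of year 4: C / r = €88,900.00 / 0.074 = €1,201,351.3514
Discount to today: PV = €1,201,351.3514 / (1 + 0.074)^4 = €1,201,351.3514 / 1.330507 = €902,927.57

€902927.57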